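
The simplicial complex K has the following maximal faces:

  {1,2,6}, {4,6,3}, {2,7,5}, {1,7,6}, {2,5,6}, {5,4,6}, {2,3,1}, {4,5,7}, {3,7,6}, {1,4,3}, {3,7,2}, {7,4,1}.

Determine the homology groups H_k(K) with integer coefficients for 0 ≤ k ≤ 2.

H_0 ≅ Z,  H_1 ≅ Z/2Z,  H_2 = 0.

We work with the vertex ordering 1 < 2 < 3 < 4 < 5 < 6 < 7. The simplices of K, each written with vertices in increasing order, are:

  0-simplices (7): [1], [2], [3], [4], [5], [6], [7]
  1-simplices (18): [1,2], [1,3], [1,4], [1,6], [1,7], [2,3], [2,5], [2,6], [2,7], [3,4], [3,6], [3,7], [4,5], [4,6], [4,7], [5,6], [5,7], [6,7]
  2-simplices (12): [1,2,3], [1,2,6], [1,3,4], [1,4,7], [1,6,7], [2,3,7], [2,5,6], [2,5,7], [3,4,6], [3,6,7], [4,5,6], [4,5,7]

giving chain groups C_0 ≅ Z^7, C_1 ≅ Z^18, C_2 ≅ Z^12.

Boundary ∂_1: C_1 → C_0 is given by ∂[p,q] = [q] − [p]. For instance
  ∂[2,6] = [6] − [2].
As a 7×18 matrix over Z this has rank 6, with invariant factors (1,1,1,1,1,1).

∂_2: C_2 → C_1 sends each 2-simplex [p,q,r] to [q,r] − [p,r] + [p,q]. For instance
  ∂[1,4,7] = [4,7] − [1,7] + [1,4],
  ∂[4,5,7] = [5,7] − [4,7] + [4,5].
The resulting 18×12 matrix has rank 12, and its Smith normal form has invariant factors (1,1,1,1,1,1,1,1,1,1,1,2).

From H_k ≅ ker(∂_k) / im(∂_{k+1}) we obtain:

  H_0: rank C_0 − rank ∂_1 = 7 − 6 = 1, and the invariant factors of ∂_1 are all 1, so H_0 ≅ Z.
  H_1: rank ker ∂_1 − rank ∂_2 = (18 − 6) − 12 = 0, and ∂_2 has invariant factor 2 > 1, so H_1 ≅ Z/2Z.
  H_2: rank ker ∂_2 − rank ∂_3 = (12 − 12) − 0 = 0, and there is no ∂_3, so H_2 ≅ 0.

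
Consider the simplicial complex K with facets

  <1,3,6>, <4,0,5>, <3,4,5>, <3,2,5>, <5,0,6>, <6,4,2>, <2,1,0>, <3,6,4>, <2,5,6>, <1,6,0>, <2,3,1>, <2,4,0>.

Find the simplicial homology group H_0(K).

K has 7 vertices, 18 edges, 12 triangles.
rank ∂_0 = 0, rank ∂_1 = 6 ⇒ b_0 = 7 − 0 − 6 = 1; all invariant factors of ∂_1 are 1 so no torsion. So H_0 = Z.

H_0 ≅ Z.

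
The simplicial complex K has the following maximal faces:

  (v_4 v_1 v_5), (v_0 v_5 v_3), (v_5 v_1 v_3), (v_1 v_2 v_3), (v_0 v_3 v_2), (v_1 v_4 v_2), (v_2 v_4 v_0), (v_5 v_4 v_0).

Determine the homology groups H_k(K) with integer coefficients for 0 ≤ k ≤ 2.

K has 6 vertices, 12 edges, 8 triangles.
rank ∂_0 = 0, rank ∂_1 = 5 ⇒ b_0 = 6 − 0 − 5 = 1; all invariant factors of ∂_1 are 1 so no torsion. So H_0 = Z.
rank ∂_1 = 5, rank ∂_2 = 7 ⇒ b_1 = 12 − 5 − 7 = 0; all invariant factors of ∂_2 are 1 so no torsion. So H_1 = 0.
rank ∂_2 = 7, rank ∂_3 = 0 ⇒ b_2 = 8 − 7 − 0 = 1. So H_2 = Z.

H_0 = Z,  H_1 = 0,  H_2 = Z.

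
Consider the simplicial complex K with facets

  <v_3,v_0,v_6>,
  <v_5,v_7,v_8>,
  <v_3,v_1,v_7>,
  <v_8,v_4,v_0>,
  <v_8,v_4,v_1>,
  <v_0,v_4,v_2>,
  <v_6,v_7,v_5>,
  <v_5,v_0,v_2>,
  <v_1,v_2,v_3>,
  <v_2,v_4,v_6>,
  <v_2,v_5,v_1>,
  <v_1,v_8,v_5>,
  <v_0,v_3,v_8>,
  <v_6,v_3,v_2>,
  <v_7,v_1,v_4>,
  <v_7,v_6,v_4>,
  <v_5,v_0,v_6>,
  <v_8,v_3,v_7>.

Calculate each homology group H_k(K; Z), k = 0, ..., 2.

Take the total order v_0 < v_1 < v_2 < v_3 < v_4 < v_5 < v_6 < v_7 < v_8 on the vertex set. Then K (dimension 2) consists of the simplices:

  0-simplices (9): [v_0], [v_1], [v_2], [v_3], [v_4], [v_5], [v_6], [v_7], [v_8]
  1-simplices (27): (27 of them)
  2-simplices (18): (18 of them)

Hence C_0 ≅ Z^9, C_1 ≅ Z^27, C_2 ≅ Z^18.

Boundary ∂_1: C_1 → C_0 is given by ∂[p,q] = [q] − [p]. For instance
  ∂[v_3,v_6] = [v_6] − [v_3].
The resulting 9×27 matrix has rank 8, and its Smith normal form has invariant factors (1,1,1,1,1,1,1,1).

The boundary map ∂_2: C_2 → C_1 maps a triangle to the signed sum of its edges. For instance
  ∂[v_1,v_2,v_5] = [v_2,v_5] − [v_1,v_5] + [v_1,v_2],
  ∂[v_2,v_4,v_6] = [v_4,v_6] − [v_2,v_6] + [v_2,v_4].
This gives a 27×18 integer matrix of rank 18; reducing to Smith normal form yields diagonal entries (1,1,1,1,1,1,1,1,1,1,1,1,1,1,1,1,1,2).

From H_k ≅ ker(∂_k) / im(∂_{k+1}) we obtain:

  H_0: rank C_0 − rank ∂_1 = 9 − 8 = 1, and the invariant factors of ∂_1 are all 1, so H_0 = Z.
  H_1: rank ker ∂_1 − rank ∂_2 = (27 − 8) − 18 = 1, and ∂_2 has invariant factor 2 > 1, so H_1 = Z ⊕ Z/2Z.
  H_2: rank ker ∂_2 − rank ∂_3 = (18 − 18) − 0 = 0, and there is no ∂_3, so H_2 = 0.

As a check, the Euler characteristic is 9 − 27 + 18 = 0, which agrees with 1 − 1 + 0 = 0.

H_0 ≅ Z,  H_1 ≅ Z ⊕ Z/2Z,  H_2 = 0.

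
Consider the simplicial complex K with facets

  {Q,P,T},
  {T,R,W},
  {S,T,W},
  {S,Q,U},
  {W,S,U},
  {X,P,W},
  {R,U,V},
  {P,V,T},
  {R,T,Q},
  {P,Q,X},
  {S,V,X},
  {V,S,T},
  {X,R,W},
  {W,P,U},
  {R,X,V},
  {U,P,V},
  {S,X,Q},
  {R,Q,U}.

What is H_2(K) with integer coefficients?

H_2 ≅ Z.

Take the total order P < Q < R < S < T < U < V < W < X on the vertex set. Then K (dimension 2) consists of the simplices:

  0-simplices (9): P, Q, R, S, T, U, V, W, X
  1-simplices (27): PQ, PT, PU, PV, PW, PX, QR, QS, QT, QU, QX, RT, RU, RV, RW, RX, ST, SU, SV, SW, SX, TV, TW, UV, UW, VX, WX
  2-simplices (18): PQT, PQX, PTV, PUV, PUW, PWX, QRT, QRU, QSU, QSX, RTW, RUV, RVX, RWX, STV, STW, SUW, SVX

so the chain groups are C_0 ≅ Z^9, C_1 ≅ Z^27, C_2 ≅ Z^18.

Boundary ∂_1: C_1 → C_0 maps an edge to its endpoints' difference, ∂[p,q] = q − p.
As a 9×27 matrix over Z this has rank 8, with invariant factors (1,1,1,1,1,1,1,1).

Boundary ∂_2: C_2 → C_1 sends each 2-simplex [p,q,r] to [q,r] − [p,r] + [p,q]. For instance
  ∂QSX = SX − QX + QS,
  ∂RWX = WX − RX + RW.
This gives a 27×18 integer matrix of rank 17; reducing to Smith normal form yields diagonal entries (1,1,1,1,1,1,1,1,1,1,1,1,1,1,1,1,1).

Reading off H_k = ker ∂_k / im ∂_{k+1}:

  H_2: rank ker ∂_2 − rank ∂_3 = (18 − 17) − 0 = 1, and there is no ∂_3, so H_2 ≅ Z.

(K is a triangulation of the torus T^2.)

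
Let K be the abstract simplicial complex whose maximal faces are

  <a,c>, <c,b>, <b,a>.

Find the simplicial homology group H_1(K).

H_1 ≅ Z.

Fix the vertex order a < b < c and write every simplex with vertices in increasing order. Then dim K = 1 and the simplices of K are:

  0-simplices (3): a, b, c
  1-simplices (3): ab, ac, bc

Hence C_0 ≅ Z^3, C_1 ≅ Z^3.

The boundary map ∂_1: C_1 → C_0 sends each edge [p,q] (with p < q) to q − p. For instance
  ∂bc = c − b.
As a 3×3 matrix over Z this has rank 2, with invariant factors (1,1).

From H_k ≅ ker(∂_k) / im(∂_{k+1}) we obtain:

  H_1: rank ker ∂_1 − rank ∂_2 = (3 − 2) − 0 = 1, and there is no ∂_2, so H_1 = Z.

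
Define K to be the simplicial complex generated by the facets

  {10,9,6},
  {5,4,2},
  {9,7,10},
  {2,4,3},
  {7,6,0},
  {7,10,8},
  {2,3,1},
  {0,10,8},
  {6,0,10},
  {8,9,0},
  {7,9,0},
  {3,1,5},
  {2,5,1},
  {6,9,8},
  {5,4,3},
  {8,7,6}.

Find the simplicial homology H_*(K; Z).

Fix the vertex order 0 < 1 < 2 < 3 < 4 < 5 < 6 < 7 < 8 < 9 < 10 and write every simplex with vertices in increasing order. Then dim K = 2 and the simplices of K are:

  0-simplices (11): [0], [1], [2], [3], [4], [5], [6], [7], [8], [9], [10]
  1-simplices (24): (24 of them)
  2-simplices (16): [0,6,7], [0,6,10], [0,7,9], [0,8,9], [0,8,10], [1,2,3], [1,2,5], [1,3,5], [2,3,4], [2,4,5], [3,4,5], [6,7,8], [6,8,9], [6,9,10], [7,8,10], [7,9,10]

giving chain groups C_0 ≅ Z^11, C_1 ≅ Z^24, C_2 ≅ Z^16.

Boundary ∂_1: C_1 → C_0 maps an edge to its endpoints' difference, ∂[p,q] = q − p.
As a 11×24 matrix over Z this has rank 9, with invariant factors (1,1,1,1,1,1,1,1,1).

∂_2: C_2 → C_1 acts by ∂[p,q,r] = [q,r] − [p,r] + [p,q]. For instance
  ∂[1,3,5] = [3,5] − [1,5] + [1,3],
  ∂[3,4,5] = [4,5] − [3,5] + [3,4].
This gives a 24×16 integer matrix of rank 15; reducing to Smith normal form yields diagonal entries (1,1,1,1,1,1,1,1,1,1,1,1,1,1,2).

Reading off H_k = ker ∂_k / im ∂_{k+1}:

  H_0: rank C_0 − rank ∂_1 = 11 − 9 = 2, and the invariant factors of ∂_1 are all 1, so H_0 = Z^2.
  H_1: rank ker ∂_1 − rank ∂_2 = (24 − 9) − 15 = 0, and ∂_2 has invariant factor 2 > 1, so H_1 = Z_2.
  H_2: rank ker ∂_2 − rank ∂_3 = (16 − 15) − 0 = 1, and there is no ∂_3, so H_2 = Z.

As a check, the Euler characteristic is 11 − 24 + 16 = 3, which agrees with 2 − 0 + 1 = 3.

H_0 = Z^2,  H_1 = Z_2,  H_2 = Z.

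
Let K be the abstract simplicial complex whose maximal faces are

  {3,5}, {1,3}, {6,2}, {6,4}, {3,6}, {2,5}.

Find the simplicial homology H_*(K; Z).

Take the total order 1 < 2 < 3 < 4 < 5 < 6 on the vertex set. Then K (dimension 1) consists of the simplices:

  0-simplices (6): [1], [2], [3], [4], [5], [6]
  1-simplices (6): [1,3], [2,5], [2,6], [3,5], [3,6], [4,6]

Hence C_0 ≅ Z^6, C_1 ≅ Z^6.

The boundary map ∂_1: C_1 → C_0 is given by ∂[p,q] = [q] − [p]. For instance
  ∂[2,5] = [5] − [2].
The 6×6 boundary matrix has rank 5 and Smith normal form diag(1,1,1,1,1).

Computing H_k = (kernel of ∂_k) / (image of ∂_{k+1}):

  H_0: rank C_0 − rank ∂_1 = 6 − 5 = 1, and the invariant factors of ∂_1 are all 1, so H_0 ≅ Z.
  H_1: rank ker ∂_1 − rank ∂_2 = (6 − 5) − 0 = 1, and there is no ∂_2, so H_1 ≅ Z.

As a check, the Euler characteristic is 6 − 6 = 0, which agrees with 1 − 1 = 0.

H_0 = Z,  H_1 = Z.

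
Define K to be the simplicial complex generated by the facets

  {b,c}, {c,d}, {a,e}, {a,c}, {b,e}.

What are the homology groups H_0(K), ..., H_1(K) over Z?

Take the total order a < b < c < d < e on the vertex set. Then K (dimension 1) consists of the simplices:

  0-simplices (5): a, b, c, d, e
  1-simplices (5): ac, ae, bc, be, cd

giving chain groups C_0 ≅ Z^5, C_1 ≅ Z^5.

Boundary ∂_1: C_1 → C_0 sends each edge [p,q] (with p < q) to q − p. For instance
  ∂ac = c − a.
The 5×5 boundary matrix has rank 4 and Smith normal form diag(1,1,1,1).

Reading off H_k = ker ∂_k / im ∂_{k+1}:

  H_0: rank C_0 − rank ∂_1 = 5 − 4 = 1, and the invariant factors of ∂_1 are all 1, so H_0 ≅ Z.
  H_1: rank ker ∂_1 − rank ∂_2 = (5 − 4) − 0 = 1, and there is no ∂_2, so H_1 ≅ Z.

H_0 ≅ Z,  H_1 ≅ Z.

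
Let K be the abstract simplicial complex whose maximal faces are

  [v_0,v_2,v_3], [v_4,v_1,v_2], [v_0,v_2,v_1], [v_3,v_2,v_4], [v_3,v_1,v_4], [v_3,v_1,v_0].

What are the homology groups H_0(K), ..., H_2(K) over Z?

Order the vertices as v_0 < v_1 < v_2 < v_3 < v_4. Listing each simplex with vertices in this order, K has dimension 2 with simplices:

  0-simplices (5): [v_0], [v_1], [v_2], [v_3], [v_4]
  1-simplices (9): [v_0,v_1], [v_0,v_2], [v_0,v_3], [v_1,v_2], [v_1,v_3], [v_1,v_4], [v_2,v_3], [v_2,v_4], [v_3,v_4]
  2-simplices (6): [v_0,v_1,v_2], [v_0,v_1,v_3], [v_0,v_2,v_3], [v_1,v_2,v_4], [v_1,v_3,v_4], [v_2,v_3,v_4]

Hence C_0 ≅ Z^5, C_1 ≅ Z^9, C_2 ≅ Z^6.

∂_1: C_1 → C_0 sends each edge [p,q] (with p < q) to q − p. For instance
  ∂[v_0,v_1] = [v_1] − [v_0].
The resulting 5×9 matrix has rank 4, and its Smith normal form has invariant factors (1,1,1,1).

∂_2: C_2 → C_1 sends each 2-simplex [p,q,r] to [q,r] − [p,r] + [p,q]. For instance
  ∂[v_2,v_3,v_4] = [v_3,v_4] − [v_2,v_4] + [v_2,v_3],
  ∂[v_0,v_1,v_3] = [v_1,v_3] − [v_0,v_3] + [v_0,v_1].
This gives a 9×6 integer matrix of rank 5; reducing to Smith normal form yields diagonal entries (1,1,1,1,1).

Computing H_k = (kernel of ∂_k) / (image of ∂_{k+1}):

  H_0: rank C_0 − rank ∂_1 = 5 − 4 = 1, and the invariant factors of ∂_1 are all 1, so H_0 ≅ Z.
  H_1: rank ker ∂_1 − rank ∂_2 = (9 − 4) − 5 = 0, and the invariant factors of ∂_2 are all 1, so H_1 ≅ 0.
  H_2: rank ker ∂_2 − rank ∂_3 = (6 − 5) − 0 = 1, and there is no ∂_3, so H_2 ≅ Z.

As a check, the Euler characteristic is 5 − 9 + 6 = 2, which agrees with 1 − 0 + 1 = 2.

H_0 = Z,  H_1 = 0,  H_2 = Z.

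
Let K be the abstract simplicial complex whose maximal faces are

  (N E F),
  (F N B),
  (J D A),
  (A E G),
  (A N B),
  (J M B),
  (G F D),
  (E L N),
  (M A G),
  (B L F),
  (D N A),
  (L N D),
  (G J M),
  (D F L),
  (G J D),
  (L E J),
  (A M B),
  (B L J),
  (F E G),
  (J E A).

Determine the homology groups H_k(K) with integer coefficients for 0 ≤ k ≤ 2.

H_0 ≅ Z,  H_1 ≅ Z ⊕ Z/2,  H_2 = 0.

Take the total order A < B < D < E < F < G < J < L < M < N on the vertex set. Then K (dimension 2) consists of the simplices:

  0-simplices (10): A, B, D, E, F, G, J, L, M, N
  1-simplices (30): AB, AD, AE, AG, AJ, AM, AN, BF, BJ, BL, BM, BN, DF, DG, DJ, DL, DN, EF, EG, EJ, EL, EN, FG, FL, FN, GJ, GM, JL, JM, LN
  2-simplices (20): ABM, ABN, ADJ, ADN, AEG, AEJ, AGM, BFL, BFN, BJL, BJM, DFG, DFL, DGJ, DLN, EFG, EFN, EJL, ELN, GJM

so the chain groups are C_0 ≅ Z^10, C_1 ≅ Z^30, C_2 ≅ Z^20.

∂_1: C_1 → C_0 maps an edge to its endpoints' difference, ∂[p,q] = q − p. For instance
  ∂EG = G − E.
The resulting 10×30 matrix has rank 9, and its Smith normal form has invariant factors (1,1,1,1,1,1,1,1,1).

∂_2: C_2 → C_1 maps a triangle to the signed sum of its edges. For instance
  ∂BFN = FN − BN + BF,
  ∂DGJ = GJ − DJ + DG.
This gives a 30×20 integer matrix of rank 20; reducing to Smith normal form yields diagonal entries (1,1,1,1,1,1,1,1,1,1,1,1,1,1,1,1,1,1,1,2).

From H_k ≅ ker(∂_k) / im(∂_{k+1}) we obtain:

  H_0: rank C_0 − rank ∂_1 = 10 − 9 = 1, and the invariant factors of ∂_1 are all 1, so H_0 = Z.
  H_1: rank ker ∂_1 − rank ∂_2 = (30 − 9) − 20 = 1, and ∂_2 has invariant factor 2 > 1, so H_1 = Z ⊕ Z/2.
  H_2: rank ker ∂_2 − rank ∂_3 = (20 − 20) − 0 = 0, and there is no ∂_3, so H_2 = 0.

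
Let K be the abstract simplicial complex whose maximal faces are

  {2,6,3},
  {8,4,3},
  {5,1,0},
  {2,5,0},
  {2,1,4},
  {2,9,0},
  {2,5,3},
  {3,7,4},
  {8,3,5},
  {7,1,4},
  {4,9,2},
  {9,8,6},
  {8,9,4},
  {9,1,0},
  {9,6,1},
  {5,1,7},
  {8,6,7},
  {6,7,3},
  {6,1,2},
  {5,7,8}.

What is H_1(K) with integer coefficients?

H_1 ≅ Z ⊕ Z/2Z.

Fix the vertex order 0 < 1 < 2 < 3 < 4 < 5 < 6 < 7 < 8 < 9 and write every simplex with vertices in increasing order. Then dim K = 2 and the simplices of K are:

  0-simplices (10): [0], [1], [2], [3], [4], [5], [6], [7], [8], [9]
  1-simplices (30): (30 of them)
  2-simplices (20): (20 of them)

giving chain groups C_0 ≅ Z^10, C_1 ≅ Z^30, C_2 ≅ Z^20.

∂_1: C_1 → C_0 is given by ∂[p,q] = [q] − [p].
The resulting 10×30 matrix has rank 9, and its Smith normal form has invariant factors (1,1,1,1,1,1,1,1,1).

∂_2: C_2 → C_1 acts by ∂[p,q,r] = [q,r] − [p,r] + [p,q]. For instance
  ∂[3,4,8] = [4,8] − [3,8] + [3,4],
  ∂[0,1,9] = [1,9] − [0,9] + [0,1].
The resulting 30×20 matrix has rank 20, and its Smith normal form has invariant factors (1,1,1,1,1,1,1,1,1,1,1,1,1,1,1,1,1,1,1,2).

From H_k ≅ ker(∂_k) / im(∂_{k+1}) we obtain:

  H_1: rank ker ∂_1 − rank ∂_2 = (30 − 9) − 20 = 1, and ∂_2 has invariant factor 2 > 1, so H_1 = Z ⊕ Z/2Z.

(K is a triangulation of the Klein bottle.)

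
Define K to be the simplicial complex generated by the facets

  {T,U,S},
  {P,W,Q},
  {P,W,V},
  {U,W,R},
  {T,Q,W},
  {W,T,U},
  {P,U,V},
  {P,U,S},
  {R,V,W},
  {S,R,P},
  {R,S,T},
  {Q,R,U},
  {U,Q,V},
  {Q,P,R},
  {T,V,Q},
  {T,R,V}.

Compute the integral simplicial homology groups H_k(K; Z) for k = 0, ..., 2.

H_0 = Z,  H_1 = Z^2,  H_2 = Z.

We work with the vertex ordering P < Q < R < S < T < U < V < W. The simplices of K, each written with vertices in increasing order, are:

  0-simplices (8): P, Q, R, S, T, U, V, W
  1-simplices (24): PQ, PR, PS, PU, PV, PW, QR, QT, QU, QV, QW, RS, RT, RU, RV, RW, ST, SU, TU, TV, TW, UV, UW, VW
  2-simplices (16): PQR, PQW, PRS, PSU, PUV, PVW, QRU, QTV, QTW, QUV, RST, RTV, RUW, RVW, STU, TUW

so the chain groups are C_0 ≅ Z^8, C_1 ≅ Z^24, C_2 ≅ Z^16.

The boundary map ∂_1: C_1 → C_0 maps an edge to its endpoints' difference, ∂[p,q] = q − p.
This gives a 8×24 integer matrix of rank 7; reducing to Smith normal form yields diagonal entries (1,1,1,1,1,1,1).

∂_2: C_2 → C_1 sends each 2-simplex [p,q,r] to [q,r] − [p,r] + [p,q]. For instance
  ∂PRS = RS − PS + PR,
  ∂RUW = UW − RW + RU.
As a 24×16 matrix over Z this has rank 15, with invariant factors (1,1,1,1,1,1,1,1,1,1,1,1,1,1,1).

Now H_k = ker ∂_k / im ∂_{k+1}, so:

  H_0: rank C_0 − rank ∂_1 = 8 − 7 = 1, and the invariant factors of ∂_1 are all 1, so H_0 ≅ Z.
  H_1: rank ker ∂_1 − rank ∂_2 = (24 − 7) − 15 = 2, and the invariant factors of ∂_2 are all 1, so H_1 ≅ Z^2.
  H_2: rank ker ∂_2 − rank ∂_3 = (16 − 15) − 0 = 1, and there is no ∂_3, so H_2 ≅ Z.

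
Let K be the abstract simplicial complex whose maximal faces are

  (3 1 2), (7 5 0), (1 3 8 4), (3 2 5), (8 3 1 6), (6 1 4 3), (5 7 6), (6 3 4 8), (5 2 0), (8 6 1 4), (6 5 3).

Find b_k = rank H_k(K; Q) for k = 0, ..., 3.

b_0 = 1, b_1 = 0, b_2 = 0, b_3 = 1.

K has 9 vertices, 20 edges, 16 triangles, 5 3-simplices.
rank ∂_0 = 0, rank ∂_1 = 8 ⇒ b_0 = 9 − 0 − 8 = 1; all invariant factors of ∂_1 are 1 so no torsion. So H_0 ≅ Z.
rank ∂_1 = 8, rank ∂_2 = 12 ⇒ b_1 = 20 − 8 − 12 = 0; all invariant factors of ∂_2 are 1 so no torsion. So H_1 ≅ 0.
rank ∂_2 = 12, rank ∂_3 = 4 ⇒ b_2 = 16 − 12 − 4 = 0; all invariant factors of ∂_3 are 1 so no torsion. So H_2 ≅ 0.
rank ∂_3 = 4, rank ∂_4 = 0 ⇒ b_3 = 5 − 4 − 0 = 1. So H_3 ≅ Z.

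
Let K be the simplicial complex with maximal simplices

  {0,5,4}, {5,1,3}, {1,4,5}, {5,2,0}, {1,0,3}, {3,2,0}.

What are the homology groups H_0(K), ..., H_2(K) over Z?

H_0 = Z,  H_1 = Z,  H_2 = 0.

Take the total order 0 < 1 < 2 < 3 < 4 < 5 on the vertex set. Then K (dimension 2) consists of the simplices:

  0-simplices (6): [0], [1], [2], [3], [4], [5]
  1-simplices (12): [0,1], [0,2], [0,3], [0,4], [0,5], [1,3], [1,4], [1,5], [2,3], [2,5], [3,5], [4,5]
  2-simplices (6): [0,1,3], [0,2,3], [0,2,5], [0,4,5], [1,3,5], [1,4,5]

so the chain groups are C_0 ≅ Z^6, C_1 ≅ Z^12, C_2 ≅ Z^6.

∂_1: C_1 → C_0 maps an edge to its endpoints' difference, ∂[p,q] = q − p.
This gives a 6×12 integer matrix of rank 5; reducing to Smith normal form yields diagonal entries (1,1,1,1,1).

The boundary map ∂_2: C_2 → C_1 sends each 2-simplex [p,q,r] to [q,r] − [p,r] + [p,q]. For instance
  ∂[1,3,5] = [3,5] − [1,5] + [1,3],
  ∂[0,2,5] = [2,5] − [0,5] + [0,2].
As a 12×6 matrix over Z this has rank 6, with invariant factors (1,1,1,1,1,1).

Computing H_k = (kernel of ∂_k) / (image of ∂_{k+1}):

  H_0: rank C_0 − rank ∂_1 = 6 − 5 = 1, and the invariant factors of ∂_1 are all 1, so H_0 = Z.
  H_1: rank ker ∂_1 − rank ∂_2 = (12 − 5) − 6 = 1, and the invariant factors of ∂_2 are all 1, so H_1 = Z.
  H_2: rank ker ∂_2 − rank ∂_3 = (6 − 6) − 0 = 0, and there is no ∂_3, so H_2 = 0.

(K is a triangulation of the cylinder S^1 x I.)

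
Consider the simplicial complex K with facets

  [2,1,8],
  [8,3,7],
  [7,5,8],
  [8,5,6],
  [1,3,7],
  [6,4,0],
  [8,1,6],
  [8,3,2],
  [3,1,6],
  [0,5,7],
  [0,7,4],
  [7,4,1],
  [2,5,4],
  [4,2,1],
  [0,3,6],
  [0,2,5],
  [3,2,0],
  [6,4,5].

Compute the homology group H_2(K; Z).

Order the vertices as 0 < 1 < 2 < 3 < 4 < 5 < 6 < 7 < 8. Listing each simplex with vertices in this order, K has dimension 2 with simplices:

  0-simplices (9): [0], [1], [2], [3], [4], [5], [6], [7], [8]
  1-simplices (27): (27 of them)
  2-simplices (18): [0,2,3], [0,2,5], [0,3,6], [0,4,6], [0,4,7], [0,5,7], [1,2,4], [1,2,8], [1,3,6], [1,3,7], [1,4,7], [1,6,8], [2,3,8], [2,4,5], [3,7,8], [4,5,6], [5,6,8], [5,7,8]

so the chain groups are C_0 ≅ Z^9, C_1 ≅ Z^27, C_2 ≅ Z^18.

∂_1: C_1 → C_0 sends each edge [p,q] (with p < q) to q − p. For instance
  ∂[2,4] = [4] − [2].
The resulting 9×27 matrix has rank 8, and its Smith normal form has invariant factors (1,1,1,1,1,1,1,1).

The boundary map ∂_2: C_2 → C_1 maps a triangle to the signed sum of its edges. For instance
  ∂[1,3,7] = [3,7] − [1,7] + [1,3],
  ∂[5,6,8] = [6,8] − [5,8] + [5,6].
The resulting 27×18 matrix has rank 18, and its Smith normal form has invariant factors (1,1,1,1,1,1,1,1,1,1,1,1,1,1,1,1,1,2).

From H_k ≅ ker(∂_k) / im(∂_{k+1}) we obtain:

  H_2: rank ker ∂_2 − rank ∂_3 = (18 − 18) − 0 = 0, and there is no ∂_3, so H_2 ≅ 0.

(K is a triangulation of the Klein bottle.)

H_2 ≅ 0.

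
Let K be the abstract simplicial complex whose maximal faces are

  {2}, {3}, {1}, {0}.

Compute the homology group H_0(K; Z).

Take the total order 0 < 1 < 2 < 3 on the vertex set. Then K (dimension 0) consists of the simplices:

  0-simplices (4): [0], [1], [2], [3]

Hence C_0 ≅ Z^4.

Reading off H_k = ker ∂_k / im ∂_{k+1}:

  H_0: rank C_0 − rank ∂_1 = 4 − 0 = 4, and there is no ∂_1, so H_0 = Z^4.

H_0 = Z^4.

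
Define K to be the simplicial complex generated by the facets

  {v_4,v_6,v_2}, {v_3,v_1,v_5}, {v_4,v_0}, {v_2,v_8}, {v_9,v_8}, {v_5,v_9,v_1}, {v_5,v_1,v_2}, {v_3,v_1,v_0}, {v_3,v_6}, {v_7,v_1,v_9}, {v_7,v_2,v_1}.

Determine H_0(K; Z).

H_0 ≅ Z.

Take the total order v_0 < v_1 < v_2 < v_3 < v_4 < v_5 < v_6 < v_7 < v_8 < v_9 on the vertex set. Then K (dimension 2) consists of the simplices:

  0-simplices (10): [v_0], [v_1], [v_2], [v_3], [v_4], [v_5], [v_6], [v_7], [v_8], [v_9]
  1-simplices (19): (19 of them)
  2-simplices (7): [v_0,v_1,v_3], [v_1,v_2,v_5], [v_1,v_2,v_7], [v_1,v_3,v_5], [v_1,v_5,v_9], [v_1,v_7,v_9], [v_2,v_4,v_6]

giving chain groups C_0 ≅ Z^10, C_1 ≅ Z^19, C_2 ≅ Z^7.

Boundary ∂_1: C_1 → C_0 is given by ∂[p,q] = [q] − [p].
As a 10×19 matrix over Z this has rank 9, with invariant factors (1,1,1,1,1,1,1,1,1).

Boundary ∂_2: C_2 → C_1 maps a triangle to the signed sum of its edges. For instance
  ∂[v_1,v_2,v_7] = [v_2,v_7] − [v_1,v_7] + [v_1,v_2],
  ∂[v_1,v_2,v_5] = [v_2,v_5] − [v_1,v_5] + [v_1,v_2].
This gives a 19×7 integer matrix of rank 7; reducing to Smith normal form yields diagonal entries (1,1,1,1,1,1,1).

From H_k ≅ ker(∂_k) / im(∂_{k+1}) we obtain:

  H_0: rank C_0 − rank ∂_1 = 10 − 9 = 1, and the invariant factors of ∂_1 are all 1, so H_0 ≅ Z.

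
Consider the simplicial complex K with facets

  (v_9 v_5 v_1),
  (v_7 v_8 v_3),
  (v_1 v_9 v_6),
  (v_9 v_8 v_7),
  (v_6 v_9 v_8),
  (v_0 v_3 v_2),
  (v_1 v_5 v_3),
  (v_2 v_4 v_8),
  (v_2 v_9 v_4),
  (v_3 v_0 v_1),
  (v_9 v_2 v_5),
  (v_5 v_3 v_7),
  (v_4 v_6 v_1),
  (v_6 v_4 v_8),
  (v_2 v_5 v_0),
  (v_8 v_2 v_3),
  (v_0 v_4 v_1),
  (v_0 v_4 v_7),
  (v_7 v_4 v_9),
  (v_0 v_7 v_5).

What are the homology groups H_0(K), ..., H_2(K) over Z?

H_0 = Z,  H_1 = Z ⊕ Z_2,  H_2 = 0.

Order the vertices as v_0 < v_1 < v_2 < v_3 < v_4 < v_5 < v_6 < v_7 < v_8 < v_9. Listing each simplex with vertices in this order, K has dimension 2 with simplices:

  0-simplices (10): [v_0], [v_1], [v_2], [v_3], [v_4], [v_5], [v_6], [v_7], [v_8], [v_9]
  1-simplices (30): (30 of them)
  2-simplices (20): (20 of them)

so the chain groups are C_0 ≅ Z^10, C_1 ≅ Z^30, C_2 ≅ Z^20.

∂_1: C_1 → C_0 sends each edge [p,q] (with p < q) to q − p. For instance
  ∂[v_0,v_3] = [v_3] − [v_0].
As a 10×30 matrix over Z this has rank 9, with invariant factors (1,1,1,1,1,1,1,1,1).

∂_2: C_2 → C_1 sends each 2-simplex [p,q,r] to [q,r] − [p,r] + [p,q]. For instance
  ∂[v_4,v_7,v_9] = [v_7,v_9] − [v_4,v_9] + [v_4,v_7],
  ∂[v_7,v_8,v_9] = [v_8,v_9] − [v_7,v_9] + [v_7,v_8].
This gives a 30×20 integer matrix of rank 20; reducing to Smith normal form yields diagonal entries (1,1,1,1,1,1,1,1,1,1,1,1,1,1,1,1,1,1,1,2).

Reading off H_k = ker ∂_k / im ∂_{k+1}:

  H_0: rank C_0 − rank ∂_1 = 10 − 9 = 1, and the invariant factors of ∂_1 are all 1, so H_0 ≅ Z.
  H_1: rank ker ∂_1 − rank ∂_2 = (30 − 9) − 20 = 1, and ∂_2 has invariant factor 2 > 1, so H_1 ≅ Z ⊕ Z_2.
  H_2: rank ker ∂_2 − rank ∂_3 = (20 − 20) − 0 = 0, and there is no ∂_3, so H_2 ≅ 0.

As a check, the Euler characteristic is 10 − 30 + 20 = 0, which agrees with 1 − 1 + 0 = 0.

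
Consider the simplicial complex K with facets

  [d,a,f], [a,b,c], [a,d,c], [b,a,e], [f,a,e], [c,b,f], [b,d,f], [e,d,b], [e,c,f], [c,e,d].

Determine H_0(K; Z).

We work with the vertex ordering a < b < c < d < e < f. The simplices of K, each written with vertices in increasing order, are:

  0-simplices (6): a, b, c, d, e, f
  1-simplices (15): ab, ac, ad, ae, af, bc, bd, be, bf, cd, ce, cf, de, df, ef
  2-simplices (10): abc, abe, acd, adf, aef, bcf, bde, bdf, cde, cef

giving chain groups C_0 ≅ Z^6, C_1 ≅ Z^15, C_2 ≅ Z^10.

The boundary map ∂_1: C_1 → C_0 sends each edge [p,q] (with p < q) to q − p. For instance
  ∂bf = f − b.
This gives a 6×15 integer matrix of rank 5; reducing to Smith normal form yields diagonal entries (1,1,1,1,1).

∂_2: C_2 → C_1 maps a triangle to the signed sum of its edges. For instance
  ∂bdf = df − bf + bd,
  ∂acd = cd − ad + ac.
This gives a 15×10 integer matrix of rank 10; reducing to Smith normal form yields diagonal entries (1,1,1,1,1,1,1,1,1,2).

Reading off H_k = ker ∂_k / im ∂_{k+1}:

  H_0: rank C_0 − rank ∂_1 = 6 − 5 = 1, and the invariant factors of ∂_1 are all 1, so H_0 ≅ Z.

H_0 ≅ Z.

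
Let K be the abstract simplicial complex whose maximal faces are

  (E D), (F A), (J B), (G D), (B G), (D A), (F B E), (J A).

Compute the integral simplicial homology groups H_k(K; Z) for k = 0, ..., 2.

H_0 ≅ Z,  H_1 ≅ Z^3,  H_2 = 0.

We work with the vertex ordering A < B < D < E < F < G < J. The simplices of K, each written with vertices in increasing order, are:

  0-simplices (7): A, B, D, E, F, G, J
  1-simplices (10): AD, AF, AJ, BE, BF, BG, BJ, DE, DG, EF
  2-simplices (1): BEF

so the chain groups are C_0 ≅ Z^7, C_1 ≅ Z^10, C_2 ≅ Z^1.

Boundary ∂_1: C_1 → C_0 maps an edge to its endpoints' difference, ∂[p,q] = q − p. For instance
  ∂BF = F − B.
This gives a 7×10 integer matrix of rank 6; reducing to Smith normal form yields diagonal entries (1,1,1,1,1,1).

∂_2: C_2 → C_1 maps a triangle to the signed sum of its edges. For instance
  ∂BEF = EF − BF + BE.
The 10×1 boundary matrix has rank 1 and Smith normal form diag(1).

Now H_k = ker ∂_k / im ∂_{k+1}, so:

  H_0: rank C_0 − rank ∂_1 = 7 − 6 = 1, and the invariant factors of ∂_1 are all 1, so H_0 ≅ Z.
  H_1: rank ker ∂_1 − rank ∂_2 = (10 − 6) − 1 = 3, and the invariant factors of ∂_2 are all 1, so H_1 ≅ Z^3.
  H_2: rank ker ∂_2 − rank ∂_3 = (1 − 1) − 0 = 0, and there is no ∂_3, so H_2 ≅ 0.

As a check, the Euler characteristic is 7 − 10 + 1 = -2, which agrees with 1 − 3 + 0 = -2.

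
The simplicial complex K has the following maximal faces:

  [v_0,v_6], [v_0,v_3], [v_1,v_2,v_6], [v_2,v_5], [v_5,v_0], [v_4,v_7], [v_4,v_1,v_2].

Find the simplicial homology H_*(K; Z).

We work with the vertex ordering v_0 < v_1 < v_2 < v_3 < v_4 < v_5 < v_6 < v_7. The simplices of K, each written with vertices in increasing order, are:

  0-simplices (8): [v_0], [v_1], [v_2], [v_3], [v_4], [v_5], [v_6], [v_7]
  1-simplices (10): [v_0,v_3], [v_0,v_5], [v_0,v_6], [v_1,v_2], [v_1,v_4], [v_1,v_6], [v_2,v_4], [v_2,v_5], [v_2,v_6], [v_4,v_7]
  2-simplices (2): [v_1,v_2,v_4], [v_1,v_2,v_6]

Hence C_0 ≅ Z^8, C_1 ≅ Z^10, C_2 ≅ Z^2.

Boundary ∂_1: C_1 → C_0 maps an edge to its endpoints' difference, ∂[p,q] = q − p. For instance
  ∂[v_1,v_4] = [v_4] − [v_1].
The resulting 8×10 matrix has rank 7, and its Smith normal form has invariant factors (1,1,1,1,1,1,1).

The boundary map ∂_2: C_2 → C_1 sends each 2-simplex [p,q,r] to [q,r] − [p,r] + [p,q]. For instance
  ∂[v_1,v_2,v_4] = [v_2,v_4] − [v_1,v_4] + [v_1,v_2],
  ∂[v_1,v_2,v_6] = [v_2,v_6] − [v_1,v_6] + [v_1,v_2].
This gives a 10×2 integer matrix of rank 2; reducing to Smith normal form yields diagonal entries (1,1).

Now H_k = ker ∂_k / im ∂_{k+1}, so:

  H_0: rank C_0 − rank ∂_1 = 8 − 7 = 1, and the invariant factors of ∂_1 are all 1, so H_0 = Z.
  H_1: rank ker ∂_1 − rank ∂_2 = (10 − 7) − 2 = 1, and the invariant factors of ∂_2 are all 1, so H_1 = Z.
  H_2: rank ker ∂_2 − rank ∂_3 = (2 − 2) − 0 = 0, and there is no ∂_3, so H_2 = 0.

As a check, the Euler characteristic is 8 − 10 + 2 = 0, which agrees with 1 − 1 + 0 = 0.

H_0 ≅ Z,  H_1 ≅ Z,  H_2 = 0.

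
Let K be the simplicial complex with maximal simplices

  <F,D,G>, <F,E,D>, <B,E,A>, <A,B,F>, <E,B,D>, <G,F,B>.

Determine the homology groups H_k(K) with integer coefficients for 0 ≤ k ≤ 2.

H_0 ≅ Z,  H_1 ≅ Z,  H_2 = 0.

Take the total order A < B < D < E < F < G on the vertex set. Then K (dimension 2) consists of the simplices:

  0-simplices (6): A, B, D, E, F, G
  1-simplices (12): AB, AE, AF, BD, BE, BF, BG, DE, DF, DG, EF, FG
  2-simplices (6): ABE, ABF, BDE, BFG, DEF, DFG

giving chain groups C_0 ≅ Z^6, C_1 ≅ Z^12, C_2 ≅ Z^6.

∂_1: C_1 → C_0 is given by ∂[p,q] = [q] − [p]. For instance
  ∂BF = F − B.
This gives a 6×12 integer matrix of rank 5; reducing to Smith normal form yields diagonal entries (1,1,1,1,1).

∂_2: C_2 → C_1 acts by ∂[p,q,r] = [q,r] − [p,r] + [p,q]. For instance
  ∂BFG = FG − BG + BF,
  ∂DFG = FG − DG + DF.
This gives a 12×6 integer matrix of rank 6; reducing to Smith normal form yields diagonal entries (1,1,1,1,1,1).

Reading off H_k = ker ∂_k / im ∂_{k+1}:

  H_0: rank C_0 − rank ∂_1 = 6 − 5 = 1, and the invariant factors of ∂_1 are all 1, so H_0 ≅ Z.
  H_1: rank ker ∂_1 − rank ∂_2 = (12 − 5) − 6 = 1, and the invariant factors of ∂_2 are all 1, so H_1 ≅ Z.
  H_2: rank ker ∂_2 − rank ∂_3 = (6 − 6) − 0 = 0, and there is no ∂_3, so H_2 ≅ 0.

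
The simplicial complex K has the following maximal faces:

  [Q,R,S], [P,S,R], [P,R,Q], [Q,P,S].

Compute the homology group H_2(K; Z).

H_2 = Z.

Take the total order P < Q < R < S on the vertex set. Then K (dimension 2) consists of the simplices:

  0-simplices (4): P, Q, R, S
  1-simplices (6): PQ, PR, PS, QR, QS, RS
  2-simplices (4): PQR, PQS, PRS, QRS

Hence C_0 ≅ Z^4, C_1 ≅ Z^6, C_2 ≅ Z^4.

Boundary ∂_1: C_1 → C_0 maps an edge to its endpoints' difference, ∂[p,q] = q − p. For instance
  ∂QR = R − Q.
As a 4×6 matrix over Z this has rank 3, with invariant factors (1,1,1).

The boundary map ∂_2: C_2 → C_1 maps a triangle to the signed sum of its edges. For instance
  ∂PRS = RS − PS + PR,
  ∂PQS = QS − PS + PQ.
This gives a 6×4 integer matrix of rank 3; reducing to Smith normal form yields diagonal entries (1,1,1).

Now H_k = ker ∂_k / im ∂_{k+1}, so:

  H_2: rank ker ∂_2 − rank ∂_3 = (4 − 3) − 0 = 1, and there is no ∂_3, so H_2 ≅ Z.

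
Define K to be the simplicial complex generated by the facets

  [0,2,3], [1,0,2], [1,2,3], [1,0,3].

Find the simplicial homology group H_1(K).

Take the total order 0 < 1 < 2 < 3 on the vertex set. Then K (dimension 2) consists of the simplices:

  0-simplices (4): [0], [1], [2], [3]
  1-simplices (6): [0,1], [0,2], [0,3], [1,2], [1,3], [2,3]
  2-simplices (4): [0,1,2], [0,1,3], [0,2,3], [1,2,3]

so the chain groups are C_0 ≅ Z^4, C_1 ≅ Z^6, C_2 ≅ Z^4.

∂_1: C_1 → C_0 sends each edge [p,q] (with p < q) to q − p. For instance
  ∂[0,3] = [3] − [0].
The resulting 4×6 matrix has rank 3, and its Smith normal form has invariant factors (1,1,1).

Boundary ∂_2: C_2 → C_1 maps a triangle to the signed sum of its edges. For instance
  ∂[0,1,3] = [1,3] − [0,3] + [0,1],
  ∂[0,1,2] = [1,2] − [0,2] + [0,1].
The resulting 6×4 matrix has rank 3, and its Smith normal form has invariant factors (1,1,1).

From H_k ≅ ker(∂_k) / im(∂_{k+1}) we obtain:

  H_1: rank ker ∂_1 − rank ∂_2 = (6 − 3) − 3 = 0, and the invariant factors of ∂_2 are all 1, so H_1 ≅ 0.

H_1 = 0.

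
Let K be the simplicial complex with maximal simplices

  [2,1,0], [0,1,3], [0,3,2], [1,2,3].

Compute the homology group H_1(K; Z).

H_1 ≅ 0.

Fix the vertex order 0 < 1 < 2 < 3 and write every simplex with vertices in increasing order. Then dim K = 2 and the simplices of K are:

  0-simplices (4): [0], [1], [2], [3]
  1-simplices (6): [0,1], [0,2], [0,3], [1,2], [1,3], [2,3]
  2-simplices (4): [0,1,2], [0,1,3], [0,2,3], [1,2,3]

giving chain groups C_0 ≅ Z^4, C_1 ≅ Z^6, C_2 ≅ Z^4.

Boundary ∂_1: C_1 → C_0 maps an edge to its endpoints' difference, ∂[p,q] = q − p. For instance
  ∂[0,1] = [1] − [0].
The 4×6 boundary matrix has rank 3 and Smith normal form diag(1,1,1).

The boundary map ∂_2: C_2 → C_1 sends each 2-simplex [p,q,r] to [q,r] − [p,r] + [p,q]. For instance
  ∂[0,1,3] = [1,3] − [0,3] + [0,1],
  ∂[1,2,3] = [2,3] − [1,3] + [1,2].
As a 6×4 matrix over Z this has rank 3, with invariant factors (1,1,1).

Reading off H_k = ker ∂_k / im ∂_{k+1}:

  H_1: rank ker ∂_1 − rank ∂_2 = (6 − 3) − 3 = 0, and the invariant factors of ∂_2 are all 1, so H_1 ≅ 0.

(K is a triangulation of the 2-sphere S^2.)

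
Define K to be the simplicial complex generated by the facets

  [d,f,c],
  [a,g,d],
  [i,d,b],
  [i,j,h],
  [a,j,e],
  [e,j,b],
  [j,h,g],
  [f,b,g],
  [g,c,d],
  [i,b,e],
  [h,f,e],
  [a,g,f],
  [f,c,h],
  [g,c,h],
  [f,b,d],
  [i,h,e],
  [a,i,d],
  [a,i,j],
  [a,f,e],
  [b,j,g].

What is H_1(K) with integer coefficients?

Order the vertices as a < b < c < d < e < f < g < h < i < j. Listing each simplex with vertices in this order, K has dimension 2 with simplices:

  0-simplices (10): a, b, c, d, e, f, g, h, i, j
  1-simplices (30): ad, ae, af, ag, ai, aj, bd, be, bf, bg, bi, bj, cd, cf, cg, ch, df, dg, di, ef, eh, ei, ej, fg, fh, gh, gj, hi, hj, ij
  2-simplices (20): adg, adi, aef, aej, afg, aij, bdf, bdi, bei, bej, bfg, bgj, cdf, cdg, cfh, cgh, efh, ehi, ghj, hij

so the chain groups are C_0 ≅ Z^10, C_1 ≅ Z^30, C_2 ≅ Z^20.

The boundary map ∂_1: C_1 → C_0 maps an edge to its endpoints' difference, ∂[p,q] = q − p.
As a 10×30 matrix over Z this has rank 9, with invariant factors (1,1,1,1,1,1,1,1,1).

The boundary map ∂_2: C_2 → C_1 maps a triangle to the signed sum of its edges. For instance
  ∂hij = ij − hj + hi,
  ∂aej = ej − aj + ae.
This gives a 30×20 integer matrix of rank 20; reducing to Smith normal form yields diagonal entries (1,1,1,1,1,1,1,1,1,1,1,1,1,1,1,1,1,1,1,2).

Reading off H_k = ker ∂_k / im ∂_{k+1}:

  H_1: rank ker ∂_1 − rank ∂_2 = (30 − 9) − 20 = 1, and ∂_2 has invariant factor 2 > 1, so H_1 ≅ Z ⊕ Z/2.

(K is a triangulation of the Klein bottle.)

H_1 ≅ Z ⊕ Z/2.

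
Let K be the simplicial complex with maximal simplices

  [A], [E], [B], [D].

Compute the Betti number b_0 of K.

b_0 = 4.

Take the total order A < B < D < E on the vertex set. Then K (dimension 0) consists of the simplices:

  0-simplices (4): A, B, D, E

so the chain groups are C_0 ≅ Z^4.

Computing H_k = (kernel of ∂_k) / (image of ∂_{k+1}):

  H_0: rank C_0 − rank ∂_1 = 4 − 0 = 4, and there is no ∂_1, so H_0 ≅ Z^4.

Hence the Betti numbers are b_0 = 4.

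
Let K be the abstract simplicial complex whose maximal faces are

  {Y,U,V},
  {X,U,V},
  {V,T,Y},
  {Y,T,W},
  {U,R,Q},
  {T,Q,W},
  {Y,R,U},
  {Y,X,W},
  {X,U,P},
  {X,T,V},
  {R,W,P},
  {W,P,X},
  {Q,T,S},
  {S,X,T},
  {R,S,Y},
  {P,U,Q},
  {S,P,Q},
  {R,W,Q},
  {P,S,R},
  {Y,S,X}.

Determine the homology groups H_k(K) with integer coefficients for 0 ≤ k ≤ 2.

We work with the vertex ordering P < Q < R < S < T < U < V < W < X < Y. The simplices of K, each written with vertices in increasing order, are:

  0-simplices (10): P, Q, R, S, T, U, V, W, X, Y
  1-simplices (30): PQ, PR, PS, PU, PW, PX, QR, QS, QT, QU, QW, RS, RU, RW, RY, ST, SX, SY, TV, TW, TX, TY, UV, UX, UY, VX, VY, WX, WY, XY
  2-simplices (20): PQS, PQU, PRS, PRW, PUX, PWX, QRU, QRW, QST, QTW, RSY, RUY, STX, SXY, TVX, TVY, TWY, UVX, UVY, WXY

so the chain groups are C_0 ≅ Z^10, C_1 ≅ Z^30, C_2 ≅ Z^20.

The boundary map ∂_1: C_1 → C_0 is given by ∂[p,q] = [q] − [p]. For instance
  ∂UV = V − U.
This gives a 10×30 integer matrix of rank 9; reducing to Smith normal form yields diagonal entries (1,1,1,1,1,1,1,1,1).

The boundary map ∂_2: C_2 → C_1 maps a triangle to the signed sum of its edges. For instance
  ∂PQU = QU − PU + PQ,
  ∂PQS = QS − PS + PQ.
The 30×20 boundary matrix has rank 20 and Smith normal form diag(1,1,1,1,1,1,1,1,1,1,1,1,1,1,1,1,1,1,1,2).

Reading off H_k = ker ∂_k / im ∂_{k+1}:

  H_0: rank C_0 − rank ∂_1 = 10 − 9 = 1, and the invariant factors of ∂_1 are all 1, so H_0 ≅ Z.
  H_1: rank ker ∂_1 − rank ∂_2 = (30 − 9) − 20 = 1, and ∂_2 has invariant factor 2 > 1, so H_1 ≅ Z ⊕ Z/2.
  H_2: rank ker ∂_2 − rank ∂_3 = (20 − 20) − 0 = 0, and there is no ∂_3, so H_2 ≅ 0.

(K is a triangulation of the Klein bottle.)

H_0 ≅ Z,  H_1 ≅ Z ⊕ Z/2,  H_2 = 0.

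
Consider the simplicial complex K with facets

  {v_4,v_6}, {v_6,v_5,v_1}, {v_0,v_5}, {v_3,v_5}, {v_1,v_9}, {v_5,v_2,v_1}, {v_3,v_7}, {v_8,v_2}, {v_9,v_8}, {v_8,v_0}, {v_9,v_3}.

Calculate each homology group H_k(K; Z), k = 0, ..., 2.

H_0 ≅ Z,  H_1 ≅ Z^3,  H_2 = 0.

K has 10 vertices, 14 edges, 2 triangles.
rank ∂_0 = 0, rank ∂_1 = 9 ⇒ b_0 = 10 − 0 − 9 = 1; all invariant factors of ∂_1 are 1 so no torsion. So H_0 = Z.
rank ∂_1 = 9, rank ∂_2 = 2 ⇒ b_1 = 14 − 9 − 2 = 3; all invariant factors of ∂_2 are 1 so no torsion. So H_1 = Z^3.
rank ∂_2 = 2, rank ∂_3 = 0 ⇒ b_2 = 2 − 2 − 0 = 0. So H_2 = 0.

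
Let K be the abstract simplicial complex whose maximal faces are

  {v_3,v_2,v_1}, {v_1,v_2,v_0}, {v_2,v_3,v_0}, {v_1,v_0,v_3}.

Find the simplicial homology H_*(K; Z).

H_0 ≅ Z,  H_1 = 0,  H_2 ≅ Z.

We work with the vertex ordering v_0 < v_1 < v_2 < v_3. The simplices of K, each written with vertices in increasing order, are:

  0-simplices (4): [v_0], [v_1], [v_2], [v_3]
  1-simplices (6): [v_0,v_1], [v_0,v_2], [v_0,v_3], [v_1,v_2], [v_1,v_3], [v_2,v_3]
  2-simplices (4): [v_0,v_1,v_2], [v_0,v_1,v_3], [v_0,v_2,v_3], [v_1,v_2,v_3]

so the chain groups are C_0 ≅ Z^4, C_1 ≅ Z^6, C_2 ≅ Z^4.

Boundary ∂_1: C_1 → C_0 is given by ∂[p,q] = [q] − [p]. For instance
  ∂[v_0,v_2] = [v_2] − [v_0].
The 4×6 boundary matrix has rank 3 and Smith normal form diag(1,1,1).

∂_2: C_2 → C_1 acts by ∂[p,q,r] = [q,r] − [p,r] + [p,q]. For instance
  ∂[v_0,v_2,v_3] = [v_2,v_3] − [v_0,v_3] + [v_0,v_2],
  ∂[v_0,v_1,v_2] = [v_1,v_2] − [v_0,v_2] + [v_0,v_1].
The resulting 6×4 matrix has rank 3, and its Smith normal form has invariant factors (1,1,1).

From H_k ≅ ker(∂_k) / im(∂_{k+1}) we obtain:

  H_0: rank C_0 − rank ∂_1 = 4 − 3 = 1, and the invariant factors of ∂_1 are all 1, so H_0 = Z.
  H_1: rank ker ∂_1 − rank ∂_2 = (6 − 3) − 3 = 0, and the invariant factors of ∂_2 are all 1, so H_1 = 0.
  H_2: rank ker ∂_2 − rank ∂_3 = (4 − 3) − 0 = 1, and there is no ∂_3, so H_2 = Z.

As a check, the Euler characteristic is 4 − 6 + 4 = 2, which agrees with 1 − 0 + 1 = 2.
(K is a triangulation of the 2-sphere S^2.)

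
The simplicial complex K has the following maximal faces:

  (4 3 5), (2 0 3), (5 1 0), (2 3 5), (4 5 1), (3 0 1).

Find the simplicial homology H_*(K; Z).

H_0 ≅ Z,  H_1 ≅ Z,  H_2 = 0.

Take the total order 0 < 1 < 2 < 3 < 4 < 5 on the vertex set. Then K (dimension 2) consists of the simplices:

  0-simplices (6): [0], [1], [2], [3], [4], [5]
  1-simplices (12): [0,1], [0,2], [0,3], [0,5], [1,3], [1,4], [1,5], [2,3], [2,5], [3,4], [3,5], [4,5]
  2-simplices (6): [0,1,3], [0,1,5], [0,2,3], [1,4,5], [2,3,5], [3,4,5]

giving chain groups C_0 ≅ Z^6, C_1 ≅ Z^12, C_2 ≅ Z^6.

The boundary map ∂_1: C_1 → C_0 maps an edge to its endpoints' difference, ∂[p,q] = q − p.
The resulting 6×12 matrix has rank 5, and its Smith normal form has invariant factors (1,1,1,1,1).

The boundary map ∂_2: C_2 → C_1 acts by ∂[p,q,r] = [q,r] − [p,r] + [p,q]. For instance
  ∂[0,1,3] = [1,3] − [0,3] + [0,1],
  ∂[2,3,5] = [3,5] − [2,5] + [2,3].
The resulting 12×6 matrix has rank 6, and its Smith normal form has invariant factors (1,1,1,1,1,1).

Computing H_k = (kernel of ∂_k) / (image of ∂_{k+1}):

  H_0: rank C_0 − rank ∂_1 = 6 − 5 = 1, and the invariant factors of ∂_1 are all 1, so H_0 = Z.
  H_1: rank ker ∂_1 − rank ∂_2 = (12 − 5) − 6 = 1, and the invariant factors of ∂_2 are all 1, so H_1 = Z.
  H_2: rank ker ∂_2 − rank ∂_3 = (6 − 6) − 0 = 0, and there is no ∂_3, so H_2 = 0.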